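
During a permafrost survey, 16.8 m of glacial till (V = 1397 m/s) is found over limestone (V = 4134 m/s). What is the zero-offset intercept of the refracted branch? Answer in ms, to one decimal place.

θ_c = arcsin(V₁/V₂) = arcsin(1397/4134) = 19.75°; cos θ_c = 0.9412.
tᵢ = 2h·cos θ_c / V₁ = 2·16.8·0.9412 / 1397 = 0.02264 s.

22.6 ms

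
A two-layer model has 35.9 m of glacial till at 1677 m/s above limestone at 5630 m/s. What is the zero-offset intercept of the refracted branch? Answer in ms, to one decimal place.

40.9 ms

θ_c = arcsin(V₁/V₂) = arcsin(1677/5630) = 17.33°; cos θ_c = 0.9546.
tᵢ = 2h·cos θ_c / V₁ = 2·35.9·0.9546 / 1677 = 0.04087 s.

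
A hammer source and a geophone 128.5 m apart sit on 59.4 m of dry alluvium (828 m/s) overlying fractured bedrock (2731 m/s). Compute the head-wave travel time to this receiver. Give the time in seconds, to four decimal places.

0.1838 s

θ_c = arcsin(V₁/V₂) = arcsin(828/2731) = 17.65°, cos θ_c = 0.9529.
Intercept time tᵢ = 2h cos θ_c / V₁ = 2·59.4·0.9529/828 = 0.13672 s.
t = x/V₂ + tᵢ = 128.5/2731 + 0.13672 = 0.18378 s.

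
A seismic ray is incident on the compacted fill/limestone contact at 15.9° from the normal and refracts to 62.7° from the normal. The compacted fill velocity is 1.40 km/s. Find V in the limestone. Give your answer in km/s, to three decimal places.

4.541 km/s

sin 15.9° = 0.2740; sin 62.7° = 0.8886.
V₂ = V₁·(sin θ₂/sin θ₁) = 1.40·(0.8886/0.2740) = 4.541 km/s.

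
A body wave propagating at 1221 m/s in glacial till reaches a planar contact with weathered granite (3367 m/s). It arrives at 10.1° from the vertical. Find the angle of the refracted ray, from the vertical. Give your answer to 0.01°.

Snell's law: sin θ₂ = (V₂/V₁)·sin θ₁ = (3367/1221)·sin 10.1° = 0.4836.
θ₂ = arcsin 0.4836 = 28.92° from the normal.

28.92°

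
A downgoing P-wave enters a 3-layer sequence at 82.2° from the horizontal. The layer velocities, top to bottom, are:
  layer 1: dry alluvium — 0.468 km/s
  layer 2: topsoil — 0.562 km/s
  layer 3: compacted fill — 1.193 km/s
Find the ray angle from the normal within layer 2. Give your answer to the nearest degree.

From the normal: θ₁ = 90° − 82.2° = 7.8°.
Snell's law across each interface conserves sin θ / V, so sin θ_2 = V_2·sin θ₁/V₁.
sin θ_2 = 0.562 × sin 7.8° / 0.468 = 0.1630.
θ_2 = arcsin 0.1630 = 9.38°.

9°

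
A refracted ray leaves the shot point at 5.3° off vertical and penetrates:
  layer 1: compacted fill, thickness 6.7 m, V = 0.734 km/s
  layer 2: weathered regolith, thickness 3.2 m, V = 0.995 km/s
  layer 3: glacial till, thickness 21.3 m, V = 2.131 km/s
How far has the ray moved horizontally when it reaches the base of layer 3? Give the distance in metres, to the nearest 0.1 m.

7.0 m

Ray parameter p = sin 5.3° / 0.734 km/s = 1.2585e-01 s/km.
Layer 1: θ = 5.30°; offset = 6.7·tan 5.30° = 0.622 m.
Layer 2: sin θ = p·0.995 = 0.1252 → θ = 7.19°; offset = 3.2·tan 7.19° = 0.404 m.
Layer 3: sin θ = p·2.131 = 0.2682 → θ = 15.56°; offset = 21.3·tan 15.56° = 5.929 m.
Σ offsets = 6.955 m.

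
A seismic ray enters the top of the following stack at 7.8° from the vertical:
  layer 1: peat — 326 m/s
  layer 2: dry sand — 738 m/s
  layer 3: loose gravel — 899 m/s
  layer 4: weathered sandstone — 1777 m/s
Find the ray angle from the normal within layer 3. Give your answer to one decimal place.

22.0°

Ray parameter p = sin 7.8° / 326 = 4.1631e-04 s/m.
sin θ_3 = p·V_3 = 4.1631e-04 × 899 = 0.3743.
θ_3 = arcsin 0.3743 = 21.98°.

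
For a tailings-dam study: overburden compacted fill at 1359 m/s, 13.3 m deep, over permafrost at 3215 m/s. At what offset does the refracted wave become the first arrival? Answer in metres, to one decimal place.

41.8 m

x_cross = 2h·√((V₂+V₁)/(V₂−V₁)).
(V₂+V₁)/(V₂−V₁) = (3215+1359)/(3215−1359) = 2.4644; √ = 1.5699.
x_cross = 2·13.3·1.5699 = 41.76 m.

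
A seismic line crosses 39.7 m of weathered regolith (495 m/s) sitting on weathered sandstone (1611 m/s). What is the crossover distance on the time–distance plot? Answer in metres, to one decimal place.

θ_c = arcsin(495/1611) = 17.89°, so cos θ_c = 0.9516 and tᵢ = 2h cos θ_c/V₁ = 0.1526 s.
At crossover x/V₁ = x/V₂ + tᵢ ⇒ x = tᵢ/(1/V₁ − 1/V₂) = 0.15264/(2.0202e-03 − 6.2073e-04) = 109.07 m.

109.1 m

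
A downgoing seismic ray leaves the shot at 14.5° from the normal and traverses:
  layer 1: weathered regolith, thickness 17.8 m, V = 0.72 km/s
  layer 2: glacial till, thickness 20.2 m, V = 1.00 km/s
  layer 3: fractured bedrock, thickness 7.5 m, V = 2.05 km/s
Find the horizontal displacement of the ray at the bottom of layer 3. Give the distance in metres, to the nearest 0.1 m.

Apply Snell's law at each interface; in layer i the horizontal offset is hᵢ·tan θᵢ.
Layer 1: θ = 14.50°; offset = 17.8·tan 14.50° = 4.603 m.
Layer 2: sin θ = 1.00·sin 14.5°/0.72 = 0.3478, θ = 20.35°; offset = 20.2·tan 20.35° = 7.492 m.
Layer 3: sin θ = 2.05·sin 14.5°/0.72 = 0.7129, θ = 45.47°; offset = 7.5·tan 45.47° = 7.624 m.
Total horizontal offset = 19.720 m.

19.7 m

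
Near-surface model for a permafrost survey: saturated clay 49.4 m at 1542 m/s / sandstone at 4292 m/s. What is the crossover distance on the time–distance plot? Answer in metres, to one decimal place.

x_cross = 2h·√((V₂+V₁)/(V₂−V₁)).
(V₂+V₁)/(V₂−V₁) = (4292+1542)/(4292−1542) = 2.1215; √ = 1.4565.
x_cross = 2·49.4·1.4565 = 143.90 m.

143.9 m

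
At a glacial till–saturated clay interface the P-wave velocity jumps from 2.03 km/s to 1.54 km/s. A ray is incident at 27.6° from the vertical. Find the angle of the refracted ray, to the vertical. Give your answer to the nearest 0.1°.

20.6°

sin θ₁/V₁ = sin θ₂/V₂ ⇒ sin θ₂ = 1.54·sin 27.6°/2.03 = 1.54·0.4633/2.03 = 0.3515.
θ₂ = sin⁻¹(0.3515) = 20.58° (from vertical).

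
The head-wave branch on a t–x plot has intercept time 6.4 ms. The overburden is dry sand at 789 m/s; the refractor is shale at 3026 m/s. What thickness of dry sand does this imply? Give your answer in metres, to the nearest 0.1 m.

2.6 m

θ_c = arcsin(789/3026) = 15.11°; cos θ_c = 0.9654.
tᵢ = 2h cos θ_c/V₁ ⇒ h = tᵢ·V₁/(2 cos θ_c) = 0.0064·789/(2·0.9654) = 2.62 m.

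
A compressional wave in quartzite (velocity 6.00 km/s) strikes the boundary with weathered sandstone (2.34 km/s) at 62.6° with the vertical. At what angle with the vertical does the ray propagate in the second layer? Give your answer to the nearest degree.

20°

Snell's law: sin θ₂ = (V₂/V₁)·sin θ₁ = (2.34/6.00)·sin 62.6° = 0.3462.
θ₂ = sin⁻¹(0.3462) = 20.26° (from vertical).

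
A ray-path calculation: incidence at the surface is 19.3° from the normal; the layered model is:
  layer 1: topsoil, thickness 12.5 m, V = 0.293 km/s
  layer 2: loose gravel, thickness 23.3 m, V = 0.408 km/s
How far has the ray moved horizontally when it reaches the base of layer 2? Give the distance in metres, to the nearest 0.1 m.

16.5 m

p = sin θ₁/V₁ = sin 19.3°/0.293 = 1.1280e+00 s/km is conserved through the stack.
Layer 1: θ = 19.30°; offset = 12.5·tan 19.30° = 4.377 m.
Layer 2: sin θ = p·0.408 = 0.4602 → θ = 27.40°; offset = 23.3·tan 27.40° = 12.079 m.
Summing the layer offsets gives 16.456 m.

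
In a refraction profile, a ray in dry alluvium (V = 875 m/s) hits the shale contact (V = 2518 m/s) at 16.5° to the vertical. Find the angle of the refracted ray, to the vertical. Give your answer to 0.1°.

Snell's law: sin θ₂ = (V₂/V₁)·sin θ₁ = (2518/875)·sin 16.5° = 0.8173.
θ₂ = sin⁻¹(0.8173) = 54.82° (from vertical).

54.8°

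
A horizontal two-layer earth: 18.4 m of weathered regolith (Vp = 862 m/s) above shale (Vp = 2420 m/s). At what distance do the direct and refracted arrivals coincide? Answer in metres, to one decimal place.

53.4 m

θ_c = arcsin(862/2420) = 20.87°, so cos θ_c = 0.9344 and tᵢ = 2h cos θ_c/V₁ = 0.0399 s.
At crossover x/V₁ = x/V₂ + tᵢ ⇒ x = tᵢ/(1/V₁ − 1/V₂) = 0.03989/(1.1601e-03 − 4.1322e-04) = 53.41 m.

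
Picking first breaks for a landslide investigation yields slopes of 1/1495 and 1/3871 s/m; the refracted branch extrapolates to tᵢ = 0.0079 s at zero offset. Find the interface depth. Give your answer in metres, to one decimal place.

6.4 m

θ_c = arcsin(1495/3871) = 22.72°; cos θ_c = 0.9224.
tᵢ = 2h cos θ_c/V₁ ⇒ h = tᵢ·V₁/(2 cos θ_c) = 0.0079·1495/(2·0.9224) = 6.40 m.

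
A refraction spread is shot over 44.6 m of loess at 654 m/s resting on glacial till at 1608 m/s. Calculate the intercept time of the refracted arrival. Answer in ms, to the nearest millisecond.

125 ms

θ_c = arcsin(V₁/V₂) = arcsin(654/1608) = 24.00°; cos θ_c = 0.9136.
tᵢ = 2h·cos θ_c / V₁ = 2·44.6·0.9136 / 654 = 0.12460 s.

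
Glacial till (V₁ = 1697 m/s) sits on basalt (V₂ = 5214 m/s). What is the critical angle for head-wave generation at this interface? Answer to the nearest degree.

19°

At critical incidence the refracted ray runs along the interface (θ₂ = 90°), so sin θ_c = V₁/V₂.
θ_c = arcsin(1697/5214) = arcsin 0.3255 = 18.99°.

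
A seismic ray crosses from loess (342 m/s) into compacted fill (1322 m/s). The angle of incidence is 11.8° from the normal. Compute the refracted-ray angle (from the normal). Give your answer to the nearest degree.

52°

Snell's law: sin θ₂ = (V₂/V₁)·sin θ₁ = (1322/342)·sin 11.8° = 0.7905.
θ₂ = sin⁻¹(0.7905) = 52.23° (from vertical).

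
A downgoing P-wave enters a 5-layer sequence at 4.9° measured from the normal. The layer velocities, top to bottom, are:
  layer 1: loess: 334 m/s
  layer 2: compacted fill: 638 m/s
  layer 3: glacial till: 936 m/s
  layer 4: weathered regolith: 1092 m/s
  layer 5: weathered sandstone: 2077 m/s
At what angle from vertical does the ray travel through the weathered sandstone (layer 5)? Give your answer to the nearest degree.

Ray parameter p = sin 4.9° / 334 = 2.5574e-04 s/m.
sin θ_5 = p·V_5 = 2.5574e-04 × 2077 = 0.5312.
θ_5 = 32.08° from the vertical.

32°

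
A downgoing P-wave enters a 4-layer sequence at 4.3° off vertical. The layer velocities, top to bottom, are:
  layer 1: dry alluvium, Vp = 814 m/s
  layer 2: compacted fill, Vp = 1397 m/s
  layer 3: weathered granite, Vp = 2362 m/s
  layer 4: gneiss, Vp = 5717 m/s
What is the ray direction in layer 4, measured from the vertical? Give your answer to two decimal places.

31.78°

Snell's law across each interface conserves sin θ / V, so sin θ_4 = V_4·sin θ₁/V₁.
sin θ_4 = 5717 × sin 4.3° / 814 = 0.5266.
θ_4 = arcsin 0.5266 = 31.78°.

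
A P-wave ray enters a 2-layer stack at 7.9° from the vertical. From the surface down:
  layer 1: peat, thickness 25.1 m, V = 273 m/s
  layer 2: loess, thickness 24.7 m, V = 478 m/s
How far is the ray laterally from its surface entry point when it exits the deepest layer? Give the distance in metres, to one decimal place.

Ray parameter p = sin 7.9° / 273 m/s = 5.0346e-04 s/m.
Layer 1: θ = 7.90°; offset = 25.1·tan 7.90° = 3.483 m.
Layer 2: sin θ = p·478 = 0.2407 → θ = 13.93°; offset = 24.7·tan 13.93° = 6.124 m.
Σ offsets = 9.607 m.

9.6 m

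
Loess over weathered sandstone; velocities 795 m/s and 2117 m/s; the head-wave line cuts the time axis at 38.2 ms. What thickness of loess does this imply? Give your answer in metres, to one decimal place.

16.4 m

θ_c = arcsin(795/2117) = 22.06°; cos θ_c = 0.9268.
tᵢ = 2h cos θ_c/V₁ ⇒ h = tᵢ·V₁/(2 cos θ_c) = 0.0382·795/(2·0.9268) = 16.38 m.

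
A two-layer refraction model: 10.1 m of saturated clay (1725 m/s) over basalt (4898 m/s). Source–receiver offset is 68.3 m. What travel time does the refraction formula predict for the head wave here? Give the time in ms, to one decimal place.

t = x/V₂ + 2h·√(V₂²−V₁²)/(V₁V₂).
√(V₂²−V₁²) = √(4898²−1725²) = 4584.2 m/s; delay term = 2·10.1·4584.2/(1725·4898) = 0.01096 s.
t = 68.3/4898 + 0.01096 = 0.02490 s.

24.9 ms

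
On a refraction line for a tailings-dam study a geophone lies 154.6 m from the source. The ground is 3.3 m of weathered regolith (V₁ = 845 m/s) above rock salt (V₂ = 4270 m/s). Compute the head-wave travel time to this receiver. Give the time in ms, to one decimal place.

t = x/V₂ + 2h·√(V₂²−V₁²)/(V₁V₂).
√(V₂²−V₁²) = √(4270²−845²) = 4185.6 m/s; delay term = 2·3.3·4185.6/(845·4270) = 0.00766 s.
t = 154.6/4270 + 0.00766 = 0.04386 s.

43.9 ms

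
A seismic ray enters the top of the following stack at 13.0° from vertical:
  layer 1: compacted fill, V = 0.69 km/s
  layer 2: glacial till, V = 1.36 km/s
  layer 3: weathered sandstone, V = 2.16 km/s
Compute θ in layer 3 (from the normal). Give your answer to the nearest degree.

45°

Ray parameter p = sin 13.0° / 0.69 = 3.2602e-01 s/km.
sin θ_3 = p·V_3 = 3.2602e-01 × 2.16 = 0.7042.
θ_3 = 44.76° from the vertical.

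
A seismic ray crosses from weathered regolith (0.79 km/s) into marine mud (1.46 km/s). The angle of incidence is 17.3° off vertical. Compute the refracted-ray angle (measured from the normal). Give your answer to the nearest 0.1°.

sin θ₁/V₁ = sin θ₂/V₂ ⇒ sin θ₂ = 1.46·sin 17.3°/0.79 = 1.46·0.2974/0.79 = 0.5496.
θ₂ = sin⁻¹(0.5496) = 33.34° (from vertical).

33.3°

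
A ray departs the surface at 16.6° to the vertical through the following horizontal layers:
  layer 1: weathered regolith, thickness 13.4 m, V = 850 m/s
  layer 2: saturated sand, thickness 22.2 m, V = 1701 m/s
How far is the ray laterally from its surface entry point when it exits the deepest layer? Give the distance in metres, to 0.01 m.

Ray parameter p = sin 16.6° / 850 m/s = 3.3610e-04 s/m.
Layer 1: θ = 16.60°; offset = 13.4·tan 16.60° = 3.9947 m.
Layer 2: sin θ = p·1701 = 0.5717 → θ = 34.87°; offset = 22.2·tan 34.87° = 15.4695 m.
Total horizontal offset = 19.4642 m.

19.46 m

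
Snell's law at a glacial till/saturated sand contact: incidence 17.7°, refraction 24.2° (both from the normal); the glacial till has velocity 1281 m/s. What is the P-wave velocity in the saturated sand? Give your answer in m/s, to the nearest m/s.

Snell's law: sin 17.7°/V₁ = sin 24.2°/V₂.
V₂ = V₁·sin 24.2°/sin 17.7° = 1281 × 1.3483 = 1727.15 m/s.

1727 m/s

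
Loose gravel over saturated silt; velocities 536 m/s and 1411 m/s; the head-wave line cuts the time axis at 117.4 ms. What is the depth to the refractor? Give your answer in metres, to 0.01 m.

h = tᵢ·V₁·V₂ / (2·√(V₂²−V₁²)).
√(V₂²−V₁²) = √(1411² − 536²) = 1305.2 m/s.
h = 0.1174 s × 536 × 1411 / (2 × 1305.2) = 34.01 m.

34.01 m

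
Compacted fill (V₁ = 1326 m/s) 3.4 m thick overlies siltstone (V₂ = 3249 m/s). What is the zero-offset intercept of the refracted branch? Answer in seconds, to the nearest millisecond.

θ_c = arcsin(V₁/V₂) = arcsin(1326/3249) = 24.09°; cos θ_c = 0.9129.
tᵢ = 2h·cos θ_c / V₁ = 2·3.4·0.9129 / 1326 = 0.00468 s.

0.005 s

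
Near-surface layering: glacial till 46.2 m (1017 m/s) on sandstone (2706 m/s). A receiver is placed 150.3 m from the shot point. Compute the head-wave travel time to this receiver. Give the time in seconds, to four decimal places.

0.1397 s

t = x/V₂ + 2h·√(V₂²−V₁²)/(V₁V₂).
√(V₂²−V₁²) = √(2706²−1017²) = 2507.6 m/s; delay term = 2·46.2·2507.6/(1017·2706) = 0.08419 s.
t = 150.3/2706 + 0.08419 = 0.13974 s.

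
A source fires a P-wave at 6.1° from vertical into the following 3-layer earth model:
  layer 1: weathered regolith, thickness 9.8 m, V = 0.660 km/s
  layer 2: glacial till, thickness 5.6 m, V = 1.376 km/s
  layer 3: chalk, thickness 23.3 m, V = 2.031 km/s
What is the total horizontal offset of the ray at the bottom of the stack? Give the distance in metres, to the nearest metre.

10 m

Ray parameter p = sin 6.1° / 0.660 km/s = 1.6101e-01 s/km.
Layer 1: θ = 6.10°; offset = 9.8·tan 6.10° = 1.047 m.
Layer 2: sin θ = p·1.376 = 0.2215 → θ = 12.80°; offset = 5.6·tan 12.80° = 1.272 m.
Layer 3: sin θ = p·2.031 = 0.3270 → θ = 19.09°; offset = 23.3·tan 19.09° = 8.062 m.
Σ offsets = 10.382 m.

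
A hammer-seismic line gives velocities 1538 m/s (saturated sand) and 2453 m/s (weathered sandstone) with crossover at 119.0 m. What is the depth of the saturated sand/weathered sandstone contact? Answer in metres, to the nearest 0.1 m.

28.5 m

x_cross = 2h·√((V₂+V₁)/(V₂−V₁)) → h = x_cross / (2·√((V₂+V₁)/(V₂−V₁))).
√((V₂+V₁)/(V₂−V₁)) = √((2453+1538)/(2453−1538)) = 2.0885.
h = 119.0 / (2·2.0885) = 28.49 m.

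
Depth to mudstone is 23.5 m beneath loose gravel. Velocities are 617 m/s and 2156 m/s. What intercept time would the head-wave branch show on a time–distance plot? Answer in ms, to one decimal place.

θ_c = arcsin(V₁/V₂) = arcsin(617/2156) = 16.63°; cos θ_c = 0.9582.
tᵢ = 2h·cos θ_c / V₁ = 2·23.5·0.9582 / 617 = 0.07299 s.

73.0 ms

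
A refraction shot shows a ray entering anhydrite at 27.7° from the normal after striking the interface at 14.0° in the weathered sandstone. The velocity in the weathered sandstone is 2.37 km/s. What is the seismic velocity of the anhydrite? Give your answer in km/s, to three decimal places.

sin 14.0° = 0.2419; sin 27.7° = 0.4648.
V₂ = V₁·(sin θ₂/sin θ₁) = 2.37·(0.4648/0.2419) = 4.554 km/s.

4.554 km/s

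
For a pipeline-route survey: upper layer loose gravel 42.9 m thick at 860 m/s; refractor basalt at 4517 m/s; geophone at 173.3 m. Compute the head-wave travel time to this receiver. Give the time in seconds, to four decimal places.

0.1363 s

θ_c = arcsin(V₁/V₂) = arcsin(860/4517) = 10.98°, cos θ_c = 0.9817.
Intercept time tᵢ = 2h cos θ_c / V₁ = 2·42.9·0.9817/860 = 0.09794 s.
t = x/V₂ + tᵢ = 173.3/4517 + 0.09794 = 0.13631 s.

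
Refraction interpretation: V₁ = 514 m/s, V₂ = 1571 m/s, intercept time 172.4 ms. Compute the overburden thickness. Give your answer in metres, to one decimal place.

θ_c = arcsin(514/1571) = 19.10°; cos θ_c = 0.9450.
tᵢ = 2h cos θ_c/V₁ ⇒ h = tᵢ·V₁/(2 cos θ_c) = 0.1724·514/(2·0.9450) = 46.89 m.

46.9 m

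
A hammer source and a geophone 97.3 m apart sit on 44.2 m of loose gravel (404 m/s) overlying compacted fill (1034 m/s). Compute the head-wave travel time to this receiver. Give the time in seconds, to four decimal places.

0.2955 s

θ_c = arcsin(V₁/V₂) = arcsin(404/1034) = 23.00°, cos θ_c = 0.9205.
Intercept time tᵢ = 2h cos θ_c / V₁ = 2·44.2·0.9205/404 = 0.20142 s.
t = x/V₂ + tᵢ = 97.3/1034 + 0.20142 = 0.29552 s.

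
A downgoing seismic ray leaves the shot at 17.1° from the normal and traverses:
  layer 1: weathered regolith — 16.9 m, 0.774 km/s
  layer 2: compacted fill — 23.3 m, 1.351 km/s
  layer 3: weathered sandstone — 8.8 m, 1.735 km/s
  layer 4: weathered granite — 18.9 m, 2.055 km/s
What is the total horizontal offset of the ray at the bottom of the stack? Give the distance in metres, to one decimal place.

p = sin θ₁/V₁ = sin 17.1°/0.774 = 3.7990e-01 s/km is conserved through the stack.
Layer 1: θ = 17.10°; offset = 16.9·tan 17.10° = 5.199 m.
Layer 2: sin θ = p·1.351 = 0.5132 → θ = 30.88°; offset = 23.3·tan 30.88° = 13.934 m.
Layer 3: sin θ = p·1.735 = 0.6591 → θ = 41.23°; offset = 8.8·tan 41.23° = 7.713 m.
Layer 4: sin θ = p·2.055 = 0.7807 → θ = 51.32°; offset = 18.9·tan 51.32° = 23.611 m.
Total horizontal offset = 50.457 m.

50.5 m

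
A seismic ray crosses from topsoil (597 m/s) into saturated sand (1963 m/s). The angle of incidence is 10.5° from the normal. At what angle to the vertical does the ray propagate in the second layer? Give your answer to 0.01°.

sin θ₁/V₁ = sin θ₂/V₂ ⇒ sin θ₂ = 1963·sin 10.5°/597 = 1963·0.1822/597 = 0.5992.
θ₂ = arcsin 0.5992 = 36.81° from the normal.

36.81°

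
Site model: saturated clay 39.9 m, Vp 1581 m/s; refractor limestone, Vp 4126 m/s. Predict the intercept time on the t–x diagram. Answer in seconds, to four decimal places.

0.0466 s

θ_c = arcsin(V₁/V₂) = arcsin(1581/4126) = 22.53°; cos θ_c = 0.9237.
tᵢ = 2h·cos θ_c / V₁ = 2·39.9·0.9237 / 1581 = 0.04662 s.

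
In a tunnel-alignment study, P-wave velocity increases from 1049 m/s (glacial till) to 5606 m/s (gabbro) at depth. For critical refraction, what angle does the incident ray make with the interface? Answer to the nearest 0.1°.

79.2°

Critical incidence: sin θ_c = V₁/V₂ = 1049/5606 = 0.1871.
θ_c = arcsin 0.1871 = 10.78°.
Measured from the interface: 90° − 10.78° = 79.22°.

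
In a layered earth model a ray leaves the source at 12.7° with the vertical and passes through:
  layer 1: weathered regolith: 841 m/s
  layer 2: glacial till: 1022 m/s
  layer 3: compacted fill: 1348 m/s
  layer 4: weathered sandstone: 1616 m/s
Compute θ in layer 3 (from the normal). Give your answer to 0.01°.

20.63°

Ray parameter p = sin 12.7° / 841 = 2.6141e-04 s/m.
sin θ_3 = p·V_3 = 2.6141e-04 × 1348 = 0.3524.
θ_3 = 20.63° from the vertical.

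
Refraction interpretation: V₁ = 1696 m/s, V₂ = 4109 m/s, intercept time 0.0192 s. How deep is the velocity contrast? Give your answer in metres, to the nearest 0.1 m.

θ_c = arcsin(1696/4109) = 24.38°; cos θ_c = 0.9108.
tᵢ = 2h cos θ_c/V₁ ⇒ h = tᵢ·V₁/(2 cos θ_c) = 0.0192·1696/(2·0.9108) = 17.88 m.

17.9 m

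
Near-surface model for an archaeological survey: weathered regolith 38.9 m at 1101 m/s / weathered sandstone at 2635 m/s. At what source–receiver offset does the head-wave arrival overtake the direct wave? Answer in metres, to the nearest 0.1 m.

θ_c = arcsin(1101/2635) = 24.70°, so cos θ_c = 0.9085 and tᵢ = 2h cos θ_c/V₁ = 0.0642 s.
At crossover x/V₁ = x/V₂ + tᵢ ⇒ x = tᵢ/(1/V₁ − 1/V₂) = 0.06420/(9.0827e-04 − 3.7951e-04) = 121.41 m.

121.4 m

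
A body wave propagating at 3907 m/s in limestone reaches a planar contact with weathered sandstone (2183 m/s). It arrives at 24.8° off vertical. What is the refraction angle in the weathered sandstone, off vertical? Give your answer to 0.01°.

13.55°

Snell's law: sin θ₂ = (V₂/V₁)·sin θ₁ = (2183/3907)·sin 24.8° = 0.2344.
θ₂ = arcsin 0.2344 = 13.55° from the normal.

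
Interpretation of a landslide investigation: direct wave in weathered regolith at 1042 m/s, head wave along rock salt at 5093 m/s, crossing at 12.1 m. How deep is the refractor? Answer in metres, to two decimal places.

4.92 m

x_cross = 2h·√((V₂+V₁)/(V₂−V₁)) → h = x_cross / (2·√((V₂+V₁)/(V₂−V₁))).
√((V₂+V₁)/(V₂−V₁)) = √((5093+1042)/(5093−1042)) = 1.2306.
h = 12.1 / (2·1.2306) = 4.92 m.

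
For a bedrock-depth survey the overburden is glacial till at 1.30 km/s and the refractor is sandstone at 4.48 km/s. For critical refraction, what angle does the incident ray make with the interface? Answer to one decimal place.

At critical incidence the refracted ray runs along the interface (θ₂ = 90°), so sin θ_c = V₁/V₂.
θ_c = arcsin(1.30/4.48) = arcsin 0.2902 = 16.87°.
Measured from the interface: 90° − 16.87° = 73.13°.

73.1°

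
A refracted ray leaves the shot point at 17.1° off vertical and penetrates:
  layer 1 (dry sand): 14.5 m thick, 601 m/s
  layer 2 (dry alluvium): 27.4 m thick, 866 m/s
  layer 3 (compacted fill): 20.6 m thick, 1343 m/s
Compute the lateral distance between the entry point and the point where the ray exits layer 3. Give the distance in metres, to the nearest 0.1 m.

35.2 m

p = sin θ₁/V₁ = sin 17.1°/601 = 4.8925e-04 s/m is conserved through the stack.
Layer 1: θ = 17.10°; offset = 14.5·tan 17.10° = 4.461 m.
Layer 2: sin θ = p·866 = 0.4237 → θ = 25.07°; offset = 27.4·tan 25.07° = 12.816 m.
Layer 3: sin θ = p·1343 = 0.6571 → θ = 41.08°; offset = 20.6·tan 41.08° = 17.956 m.
Σ offsets = 35.233 m.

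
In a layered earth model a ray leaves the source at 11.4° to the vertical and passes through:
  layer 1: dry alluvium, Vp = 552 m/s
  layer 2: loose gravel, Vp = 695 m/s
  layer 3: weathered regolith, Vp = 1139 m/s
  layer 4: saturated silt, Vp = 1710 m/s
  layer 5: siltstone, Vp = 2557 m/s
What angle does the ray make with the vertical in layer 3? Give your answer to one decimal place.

24.1°

Ray parameter p = sin 11.4° / 552 = 3.5807e-04 s/m.
sin θ_3 = p·V_3 = 3.5807e-04 × 1139 = 0.4078.
θ_3 = 24.07° from the vertical.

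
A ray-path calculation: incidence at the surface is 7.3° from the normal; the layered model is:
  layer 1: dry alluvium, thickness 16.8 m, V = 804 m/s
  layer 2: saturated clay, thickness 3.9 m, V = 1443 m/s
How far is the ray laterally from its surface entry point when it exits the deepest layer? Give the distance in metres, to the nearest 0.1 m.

3.1 m

Apply Snell's law at each interface; in layer i the horizontal offset is hᵢ·tan θᵢ.
Layer 1: θ = 7.30°; offset = 16.8·tan 7.30° = 2.152 m.
Layer 2: sin θ = 1443·sin 7.3°/804 = 0.2281, θ = 13.18°; offset = 3.9·tan 13.18° = 0.913 m.
Σ offsets = 3.066 m.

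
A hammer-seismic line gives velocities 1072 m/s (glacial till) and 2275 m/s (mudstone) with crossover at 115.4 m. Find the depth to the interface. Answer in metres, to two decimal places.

h = (x_cross/2)·√((V₂−V₁)/(V₂+V₁)).
(V₂−V₁)/(V₂+V₁) = (2275−1072)/(2275+1072) = 0.3594; √ = 0.5995.
h = (115.4/2)·0.5995 = 34.59 m.

34.59 m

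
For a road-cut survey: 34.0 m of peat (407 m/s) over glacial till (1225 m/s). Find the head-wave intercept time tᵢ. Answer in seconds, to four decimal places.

0.1576 s

tᵢ = 2h·√(V₂²−V₁²)/(V₁V₂).
√(V₂²−V₁²) = √(1225²−407²) = 1155.4 m/s.
tᵢ = 2·34.0·1155.4/(407·1225) = 0.15759 s.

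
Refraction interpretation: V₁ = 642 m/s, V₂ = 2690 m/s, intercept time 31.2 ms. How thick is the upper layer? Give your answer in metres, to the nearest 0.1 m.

10.3 m

h = tᵢ·V₁·V₂ / (2·√(V₂²−V₁²)).
√(V₂²−V₁²) = √(2690² − 642²) = 2612.3 m/s.
h = 0.0312 s × 642 × 2690 / (2 × 2612.3) = 10.31 m.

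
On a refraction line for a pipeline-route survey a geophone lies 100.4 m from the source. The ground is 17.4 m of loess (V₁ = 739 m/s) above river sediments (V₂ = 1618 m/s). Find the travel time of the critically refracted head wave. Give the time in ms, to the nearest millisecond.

104 ms

θ_c = arcsin(V₁/V₂) = arcsin(739/1618) = 27.18°, cos θ_c = 0.8896.
Intercept time tᵢ = 2h cos θ_c / V₁ = 2·17.4·0.8896/739 = 0.04189 s.
t = x/V₂ + tᵢ = 100.4/1618 + 0.04189 = 0.10394 s.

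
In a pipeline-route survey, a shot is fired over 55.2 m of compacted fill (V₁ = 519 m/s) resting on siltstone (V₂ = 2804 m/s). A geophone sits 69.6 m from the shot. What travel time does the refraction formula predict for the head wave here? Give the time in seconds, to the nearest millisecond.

θ_c = arcsin(V₁/V₂) = arcsin(519/2804) = 10.67°, cos θ_c = 0.9827.
Intercept time tᵢ = 2h cos θ_c / V₁ = 2·55.2·0.9827/519 = 0.20904 s.
t = x/V₂ + tᵢ = 69.6/2804 + 0.20904 = 0.23386 s.

0.234 s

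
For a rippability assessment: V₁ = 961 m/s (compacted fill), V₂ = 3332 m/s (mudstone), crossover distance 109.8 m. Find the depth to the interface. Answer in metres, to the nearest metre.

x_cross = 2h·√((V₂+V₁)/(V₂−V₁)) → h = x_cross / (2·√((V₂+V₁)/(V₂−V₁))).
√((V₂+V₁)/(V₂−V₁)) = √((3332+961)/(3332−961)) = 1.3456.
h = 109.8 / (2·1.3456) = 40.80 m.

41 m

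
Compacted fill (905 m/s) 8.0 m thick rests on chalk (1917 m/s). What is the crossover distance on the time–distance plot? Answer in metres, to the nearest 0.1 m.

θ_c = arcsin(905/1917) = 28.17°, so cos θ_c = 0.8815 and tᵢ = 2h cos θ_c/V₁ = 0.0156 s.
At crossover x/V₁ = x/V₂ + tᵢ ⇒ x = tᵢ/(1/V₁ − 1/V₂) = 0.01559/(1.1050e-03 − 5.2165e-04) = 26.72 m.

26.7 m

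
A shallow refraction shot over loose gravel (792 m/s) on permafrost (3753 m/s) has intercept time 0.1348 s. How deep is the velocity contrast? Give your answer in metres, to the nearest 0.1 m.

h = tᵢ·V₁·V₂ / (2·√(V₂²−V₁²)).
√(V₂²−V₁²) = √(3753² − 792²) = 3668.5 m/s.
h = 0.1348 s × 792 × 3753 / (2 × 3668.5) = 54.61 m.

54.6 m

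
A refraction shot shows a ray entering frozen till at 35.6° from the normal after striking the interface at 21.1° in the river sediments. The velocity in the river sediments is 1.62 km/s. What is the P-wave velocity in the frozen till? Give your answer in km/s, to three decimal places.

sin 21.1° = 0.3600; sin 35.6° = 0.5821.
V₂ = V₁·(sin θ₂/sin θ₁) = 1.62·(0.5821/0.3600) = 2.620 km/s.

2.620 km/s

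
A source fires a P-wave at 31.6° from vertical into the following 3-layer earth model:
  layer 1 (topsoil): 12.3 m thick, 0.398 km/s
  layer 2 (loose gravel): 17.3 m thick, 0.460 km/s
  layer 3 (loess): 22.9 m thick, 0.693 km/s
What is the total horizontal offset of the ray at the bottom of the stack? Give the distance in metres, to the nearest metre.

p = sin θ₁/V₁ = sin 31.6°/0.398 = 1.3165e+00 s/km is conserved through the stack.
Layer 1: θ = 31.60°; offset = 12.3·tan 31.60° = 7.567 m.
Layer 2: sin θ = p·0.460 = 0.6056 → θ = 37.27°; offset = 17.3·tan 37.27° = 13.166 m.
Layer 3: sin θ = p·0.693 = 0.9124 → θ = 65.83°; offset = 22.9·tan 65.83° = 51.037 m.
Summing the layer offsets gives 71.770 m.

72 m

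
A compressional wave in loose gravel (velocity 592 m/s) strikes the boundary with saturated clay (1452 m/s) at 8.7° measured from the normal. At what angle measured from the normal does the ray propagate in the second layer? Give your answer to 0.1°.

21.8°

Snell's law: sin θ₂ = (V₂/V₁)·sin θ₁ = (1452/592)·sin 8.7° = 0.3710.
θ₂ = arcsin 0.3710 = 21.78° from the normal.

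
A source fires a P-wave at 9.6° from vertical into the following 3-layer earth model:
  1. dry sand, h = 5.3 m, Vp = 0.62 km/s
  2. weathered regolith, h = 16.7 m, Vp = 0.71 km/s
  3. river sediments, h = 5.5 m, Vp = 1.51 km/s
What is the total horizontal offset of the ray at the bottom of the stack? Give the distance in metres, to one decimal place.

6.6 m

p = sin θ₁/V₁ = sin 9.6°/0.62 = 2.6898e-01 s/km is conserved through the stack.
Layer 1: θ = 9.60°; offset = 5.3·tan 9.60° = 0.896 m.
Layer 2: sin θ = p·0.71 = 0.1910 → θ = 11.01°; offset = 16.7·tan 11.01° = 3.249 m.
Layer 3: sin θ = p·1.51 = 0.4062 → θ = 23.96°; offset = 5.5·tan 23.96° = 2.445 m.
Total horizontal offset = 6.590 m.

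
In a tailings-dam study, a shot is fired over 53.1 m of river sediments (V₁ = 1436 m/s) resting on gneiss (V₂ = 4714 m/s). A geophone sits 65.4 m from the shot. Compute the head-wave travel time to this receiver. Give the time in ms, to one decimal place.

t = x/V₂ + 2h·√(V₂²−V₁²)/(V₁V₂).
√(V₂²−V₁²) = √(4714²−1436²) = 4490.0 m/s; delay term = 2·53.1·4490.0/(1436·4714) = 0.07044 s.
t = 65.4/4714 + 0.07044 = 0.08431 s.

84.3 ms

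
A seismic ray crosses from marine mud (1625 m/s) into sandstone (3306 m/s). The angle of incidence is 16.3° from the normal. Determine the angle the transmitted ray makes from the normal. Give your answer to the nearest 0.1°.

34.8°

sin θ₁/V₁ = sin θ₂/V₂ ⇒ sin θ₂ = 3306·sin 16.3°/1625 = 3306·0.2807/1625 = 0.5710.
θ₂ = sin⁻¹(0.5710) = 34.82° (from vertical).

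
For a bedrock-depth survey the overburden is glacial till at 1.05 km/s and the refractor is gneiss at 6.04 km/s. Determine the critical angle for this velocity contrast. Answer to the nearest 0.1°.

10.0°

Critical incidence: sin θ_c = V₁/V₂ = 1.05/6.04 = 0.1738.
θ_c = arcsin 0.1738 = 10.01°.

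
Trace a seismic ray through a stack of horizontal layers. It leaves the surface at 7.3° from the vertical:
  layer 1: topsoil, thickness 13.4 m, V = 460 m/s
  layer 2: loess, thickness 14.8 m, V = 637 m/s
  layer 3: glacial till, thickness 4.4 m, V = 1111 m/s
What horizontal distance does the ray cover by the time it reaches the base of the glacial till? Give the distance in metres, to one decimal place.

p = sin θ₁/V₁ = sin 7.3°/460 = 2.7623e-04 s/m is conserved through the stack.
Layer 1: θ = 7.30°; offset = 13.4·tan 7.30° = 1.717 m.
Layer 2: sin θ = p·637 = 0.1760 → θ = 10.13°; offset = 14.8·tan 10.13° = 2.645 m.
Layer 3: sin θ = p·1111 = 0.3069 → θ = 17.87°; offset = 4.4·tan 17.87° = 1.419 m.
Summing the layer offsets gives 5.781 m.

5.8 m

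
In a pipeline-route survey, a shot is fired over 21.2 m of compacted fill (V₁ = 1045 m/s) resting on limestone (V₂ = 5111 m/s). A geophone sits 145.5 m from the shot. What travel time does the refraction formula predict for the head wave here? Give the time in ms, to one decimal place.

θ_c = arcsin(V₁/V₂) = arcsin(1045/5111) = 11.80°, cos θ_c = 0.9789.
Intercept time tᵢ = 2h cos θ_c / V₁ = 2·21.2·0.9789/1045 = 0.03972 s.
t = x/V₂ + tᵢ = 145.5/5111 + 0.03972 = 0.06819 s.

68.2 ms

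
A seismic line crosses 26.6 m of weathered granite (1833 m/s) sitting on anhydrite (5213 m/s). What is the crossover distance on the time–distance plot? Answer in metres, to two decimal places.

θ_c = arcsin(1833/5213) = 20.59°, so cos θ_c = 0.9361 and tᵢ = 2h cos θ_c/V₁ = 0.0272 s.
At crossover x/V₁ = x/V₂ + tᵢ ⇒ x = tᵢ/(1/V₁ − 1/V₂) = 0.02717/(5.4555e-04 − 1.9183e-04) = 76.81 m.

76.81 m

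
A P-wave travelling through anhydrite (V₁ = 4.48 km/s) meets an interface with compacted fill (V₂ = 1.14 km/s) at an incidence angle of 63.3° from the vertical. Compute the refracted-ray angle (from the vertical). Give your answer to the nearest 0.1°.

Snell's law: sin θ₂ = (V₂/V₁)·sin θ₁ = (1.14/4.48)·sin 63.3° = 0.2273.
θ₂ = sin⁻¹(0.2273) = 13.14° (from vertical).

13.1°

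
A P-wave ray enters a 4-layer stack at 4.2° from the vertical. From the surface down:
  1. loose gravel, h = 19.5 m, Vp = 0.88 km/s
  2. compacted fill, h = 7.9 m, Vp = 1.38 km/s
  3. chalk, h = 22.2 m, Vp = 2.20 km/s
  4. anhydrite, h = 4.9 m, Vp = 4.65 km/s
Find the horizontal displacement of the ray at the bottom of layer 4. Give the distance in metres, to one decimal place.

8.5 m

p = sin θ₁/V₁ = sin 4.2°/0.88 = 8.3225e-02 s/km is conserved through the stack.
Layer 1: θ = 4.20°; offset = 19.5·tan 4.20° = 1.432 m.
Layer 2: sin θ = p·1.38 = 0.1149 → θ = 6.60°; offset = 7.9·tan 6.60° = 0.913 m.
Layer 3: sin θ = p·2.20 = 0.1831 → θ = 10.55°; offset = 22.2·tan 10.55° = 4.135 m.
Layer 4: sin θ = p·4.65 = 0.3870 → θ = 22.77°; offset = 4.9·tan 22.77° = 2.057 m.
Total horizontal offset = 8.537 m.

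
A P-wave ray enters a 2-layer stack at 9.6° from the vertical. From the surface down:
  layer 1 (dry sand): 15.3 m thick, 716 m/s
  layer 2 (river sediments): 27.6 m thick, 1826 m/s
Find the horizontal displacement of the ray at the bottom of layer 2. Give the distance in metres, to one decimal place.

15.6 m

Ray parameter p = sin 9.6° / 716 m/s = 2.3292e-04 s/m.
Layer 1: θ = 9.60°; offset = 15.3·tan 9.60° = 2.588 m.
Layer 2: sin θ = p·1826 = 0.4253 → θ = 25.17°; offset = 27.6·tan 25.17° = 12.970 m.
Total horizontal offset = 15.558 m.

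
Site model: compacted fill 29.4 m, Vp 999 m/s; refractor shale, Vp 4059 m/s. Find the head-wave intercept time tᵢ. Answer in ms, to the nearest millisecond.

θ_c = arcsin(V₁/V₂) = arcsin(999/4059) = 14.25°; cos θ_c = 0.9692.
tᵢ = 2h·cos θ_c / V₁ = 2·29.4·0.9692 / 999 = 0.05705 s.

57 ms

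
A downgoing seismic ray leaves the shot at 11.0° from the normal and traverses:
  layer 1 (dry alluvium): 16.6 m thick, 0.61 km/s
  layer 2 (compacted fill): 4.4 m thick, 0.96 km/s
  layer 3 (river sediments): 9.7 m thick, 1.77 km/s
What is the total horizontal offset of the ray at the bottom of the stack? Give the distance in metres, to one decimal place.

11.1 m

p = sin θ₁/V₁ = sin 11.0°/0.61 = 3.1280e-01 s/km is conserved through the stack.
Layer 1: θ = 11.00°; offset = 16.6·tan 11.00° = 3.227 m.
Layer 2: sin θ = p·0.96 = 0.3003 → θ = 17.47°; offset = 4.4·tan 17.47° = 1.385 m.
Layer 3: sin θ = p·1.77 = 0.5537 → θ = 33.62°; offset = 9.7·tan 33.62° = 6.449 m.
Σ offsets = 11.061 m.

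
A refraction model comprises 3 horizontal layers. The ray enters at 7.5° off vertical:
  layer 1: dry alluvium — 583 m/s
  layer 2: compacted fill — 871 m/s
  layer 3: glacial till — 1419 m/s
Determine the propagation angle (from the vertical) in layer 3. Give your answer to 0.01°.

Snell's law across each interface conserves sin θ / V, so sin θ_3 = V_3·sin θ₁/V₁.
sin θ_3 = 1419 × sin 7.5° / 583 = 0.3177.
θ_3 = 18.52° from the vertical.

18.52°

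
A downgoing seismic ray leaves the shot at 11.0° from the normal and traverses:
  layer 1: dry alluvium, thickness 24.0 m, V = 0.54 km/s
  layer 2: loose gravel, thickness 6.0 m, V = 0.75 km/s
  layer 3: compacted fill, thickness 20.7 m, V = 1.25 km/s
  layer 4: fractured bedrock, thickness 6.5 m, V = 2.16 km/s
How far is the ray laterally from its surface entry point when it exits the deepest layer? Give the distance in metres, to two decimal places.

Apply Snell's law at each interface; in layer i the horizontal offset is hᵢ·tan θᵢ.
Layer 1: θ = 11.00°; offset = 24.0·tan 11.00° = 4.6651 m.
Layer 2: sin θ = 0.75·sin 11.0°/0.54 = 0.2650, θ = 15.37°; offset = 6.0·tan 15.37° = 1.6490 m.
Layer 3: sin θ = 1.25·sin 11.0°/0.54 = 0.4417, θ = 26.21°; offset = 20.7·tan 26.21° = 10.1909 m.
Layer 4: sin θ = 2.16·sin 11.0°/0.54 = 0.7632, θ = 49.75°; offset = 6.5·tan 49.75° = 7.6782 m.
Total horizontal offset = 24.1832 m.

24.18 m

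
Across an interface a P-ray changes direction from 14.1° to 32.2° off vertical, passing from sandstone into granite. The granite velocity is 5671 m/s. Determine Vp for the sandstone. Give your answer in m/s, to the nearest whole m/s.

2593 m/s

Snell's law: sin 14.1°/V₁ = sin 32.2°/V₂.
V₁ = V₂·sin 14.1°/sin 32.2° = 5671 × 0.4572 = 2592.61 m/s.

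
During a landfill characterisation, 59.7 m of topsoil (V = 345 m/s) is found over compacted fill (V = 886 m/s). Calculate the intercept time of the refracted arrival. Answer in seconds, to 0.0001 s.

tᵢ = 2h·√(V₂²−V₁²)/(V₁V₂).
√(V₂²−V₁²) = √(886²−345²) = 816.1 m/s.
tᵢ = 2·59.7·816.1/(345·886) = 0.31877 s.

0.3188 s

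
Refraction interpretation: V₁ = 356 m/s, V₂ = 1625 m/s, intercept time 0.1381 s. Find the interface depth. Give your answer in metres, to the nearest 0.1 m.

h = tᵢ·V₁·V₂ / (2·√(V₂²−V₁²)).
√(V₂²−V₁²) = √(1625² − 356²) = 1585.5 m/s.
h = 0.1381 s × 356 × 1625 / (2 × 1585.5) = 25.19 m.

25.2 m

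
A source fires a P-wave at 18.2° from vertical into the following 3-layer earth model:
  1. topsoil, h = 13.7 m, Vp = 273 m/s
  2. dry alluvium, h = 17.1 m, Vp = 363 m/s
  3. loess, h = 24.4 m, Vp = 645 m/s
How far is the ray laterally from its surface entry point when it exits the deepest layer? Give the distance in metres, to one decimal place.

39.0 m

Ray parameter p = sin 18.2° / 273 m/s = 1.1441e-03 s/m.
Layer 1: θ = 18.20°; offset = 13.7·tan 18.20° = 4.504 m.
Layer 2: sin θ = p·363 = 0.4153 → θ = 24.54°; offset = 17.1·tan 24.54° = 7.807 m.
Layer 3: sin θ = p·645 = 0.7379 → θ = 47.56°; offset = 24.4·tan 47.56° = 26.680 m.
Summing the layer offsets gives 38.991 m.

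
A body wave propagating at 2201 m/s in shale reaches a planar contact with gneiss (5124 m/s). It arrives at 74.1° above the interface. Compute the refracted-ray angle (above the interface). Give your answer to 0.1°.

50.4°

Angle from the normal: 90° − 74.1° = 15.9°.
sin θ₁/V₁ = sin θ₂/V₂ ⇒ sin θ₂ = 5124·sin 15.9°/2201 = 5124·0.2740/2201 = 0.6378.
θ₂ = sin⁻¹(0.6378) = 39.63° (from vertical).
From the interface: 90° − 39.63° = 50.37°.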